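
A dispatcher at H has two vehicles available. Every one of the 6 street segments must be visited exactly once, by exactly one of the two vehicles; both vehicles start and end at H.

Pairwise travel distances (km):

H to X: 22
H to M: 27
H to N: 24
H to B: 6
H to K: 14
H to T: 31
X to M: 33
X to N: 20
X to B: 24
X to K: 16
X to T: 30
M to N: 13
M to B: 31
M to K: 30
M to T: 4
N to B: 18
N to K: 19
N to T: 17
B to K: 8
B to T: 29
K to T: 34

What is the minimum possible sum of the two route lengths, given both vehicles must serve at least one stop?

There are 2^5 − 1 = 31 ways to divide the 6 stops into two non-empty groups. For each, the best each vehicle can do is its own shortest tour through its group:
  {X} + {M, N, B, K, T}: 44 + 81 = 125
  {M} + {X, N, B, K, T}: 54 + 98 = 152
  {X, M} + {N, B, K, T}: 82 + 81 = 163
  {N} + {X, M, B, K, T}: 48 + 91 = 139
  {X, N} + {M, B, K, T}: 66 + 79 = 145
  {M, N} + {X, B, K, T}: 64 + 91 = 155
  … (31 splits in total)
  {B} + {X, M, N, K, T}: 12 + 98 = 110  ← best
Best: vehicle 1 H → B → H = 12; vehicle 2 H → M → T → N → X → K → H = 98; combined 110.

Minimum combined distance: 110 km.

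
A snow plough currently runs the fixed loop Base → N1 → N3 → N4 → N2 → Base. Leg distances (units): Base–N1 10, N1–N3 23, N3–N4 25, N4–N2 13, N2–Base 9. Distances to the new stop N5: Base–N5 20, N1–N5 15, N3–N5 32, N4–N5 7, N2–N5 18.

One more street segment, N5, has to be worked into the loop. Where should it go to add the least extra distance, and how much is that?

Adding 12 by placing N5 on the N4–N2 leg.

Insertion cost between consecutive stops i–j is d(i,N5) + d(N5,j) − d(i,j):
  between Base and N1: 20 + 15 − 10 = 25
  between N1 and N3: 15 + 32 − 23 = 24
  between N3 and N4: 32 + 7 − 25 = 14
  between N4 and N2: 7 + 18 − 13 = 12
  between N2 and Base: 18 + 20 − 9 = 29
Cheapest insertion is between N4 and N2, adding 12.
New total = 80 + 12 = 92.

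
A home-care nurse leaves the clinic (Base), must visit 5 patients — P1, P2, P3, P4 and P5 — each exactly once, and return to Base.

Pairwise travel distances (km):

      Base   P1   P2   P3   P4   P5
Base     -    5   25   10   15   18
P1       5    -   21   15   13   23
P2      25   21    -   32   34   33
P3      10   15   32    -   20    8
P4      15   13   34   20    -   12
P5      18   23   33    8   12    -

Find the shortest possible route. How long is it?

89 km — the shortest possible round trip.

With 5 stops there are 5!/2 = 60 distinct round trips (a route and its reverse cost the same).
Base→P1→P2→P3→P4→P5→Base: 5+21+32+20+12+18 = 108
Base→P1→P2→P3→P5→P4→Base: 5+21+32+8+12+15 = 93
Base→P1→P2→P4→P3→P5→Base: 5+21+34+20+8+18 = 106
Base→P1→P2→P4→P5→P3→Base: 5+21+34+12+8+10 = 90
Base→P1→P2→P5→P3→P4→Base: 5+21+33+8+20+15 = 102
Base→P1→P2→P5→P4→P3→Base: 5+21+33+12+20+10 = 101
Base→P1→P3→P2→P4→P5→Base: 5+15+32+34+12+18 = 116
Base→P1→P3→P2→P5→P4→Base: 5+15+32+33+12+15 = 112
Base→P1→P3→P4→P2→P5→Base: 5+15+20+34+33+18 = 125
Base→P1→P3→P4→P5→P2→Base: 5+15+20+12+33+25 = 110
Base→P1→P3→P5→P2→P4→Base: 5+15+8+33+34+15 = 110
Base→P1→P3→P5→P4→P2→Base: 5+15+8+12+34+25 = 99
Base→P1→P4→P2→P3→P5→Base: 5+13+34+32+8+18 = 110
Base→P1→P4→P2→P5→P3→Base: 5+13+34+33+8+10 = 103
… (46 more)
Base→P2→P1→P4→P5→P3→Base: 25+21+13+12+8+10 = 89  ← best
The minimum is 89.
One optimal route: Base → P2 → P1 → P4 → P5 → P3 → Base (or its reverse).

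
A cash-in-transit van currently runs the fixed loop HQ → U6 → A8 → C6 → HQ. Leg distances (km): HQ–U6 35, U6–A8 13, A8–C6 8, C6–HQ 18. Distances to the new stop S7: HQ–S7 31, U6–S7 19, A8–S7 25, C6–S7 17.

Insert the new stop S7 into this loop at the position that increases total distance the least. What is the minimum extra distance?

Minimum extra distance: 15 km, inserting S7 between HQ and U6.

Insertion cost between consecutive stops i–j is d(i,S7) + d(S7,j) − d(i,j):
  between HQ and U6: 31 + 19 − 35 = 15
  between U6 and A8: 19 + 25 − 13 = 31
  between A8 and C6: 25 + 17 − 8 = 34
  between C6 and HQ: 17 + 31 − 18 = 30
Cheapest insertion is between HQ and U6, adding 15.
New total = 74 + 15 = 89.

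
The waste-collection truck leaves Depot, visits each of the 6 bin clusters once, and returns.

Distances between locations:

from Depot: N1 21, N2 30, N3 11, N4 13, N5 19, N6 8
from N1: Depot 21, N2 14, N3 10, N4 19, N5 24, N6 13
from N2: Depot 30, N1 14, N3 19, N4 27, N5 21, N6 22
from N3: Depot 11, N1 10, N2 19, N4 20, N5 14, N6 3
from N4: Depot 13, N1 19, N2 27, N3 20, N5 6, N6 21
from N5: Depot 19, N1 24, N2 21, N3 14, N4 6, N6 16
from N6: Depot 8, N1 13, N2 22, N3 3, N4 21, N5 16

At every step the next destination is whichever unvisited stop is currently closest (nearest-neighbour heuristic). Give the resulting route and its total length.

75 along Depot → N6 → N3 → N1 → N2 → N5 → N4 → Depot.

From Depot: distances to unvisited — N6=8, N3=11, N4=13, N5=19, N1=21, N2=30. Nearest is N6 (8).
From N6: distances to unvisited — N3=3, N1=13, N5=16, N4=21, N2=22. Nearest is N3 (3).
From N3: distances to unvisited — N1=10, N5=14, N2=19, N4=20. Nearest is N1 (10).
From N1: distances to unvisited — N2=14, N4=19, N5=24. Nearest is N2 (14).
From N2: distances to unvisited — N5=21, N4=27. Nearest is N5 (21).
From N5: distances to unvisited — N4=6. Nearest is N4 (6).
Return N4→Depot: 13.
Total = 8 + 3 + 10 + 14 + 21 + 6 + 13 = 75.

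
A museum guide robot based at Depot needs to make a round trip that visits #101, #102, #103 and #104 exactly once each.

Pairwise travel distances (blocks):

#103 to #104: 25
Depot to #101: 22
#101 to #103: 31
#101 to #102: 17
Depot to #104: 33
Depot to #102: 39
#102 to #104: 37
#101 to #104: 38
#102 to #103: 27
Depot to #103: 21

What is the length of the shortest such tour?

Minimum total distance: 122 blocks.

There are 12 distinct closed tours to check (reversals are equivalent).
Depot → #101 → #102 → #103 → #104 → Depot: 22+17+27+25+33 = 124
Depot → #101 → #102 → #104 → #103 → Depot: 22+17+37+25+21 = 122
Depot → #101 → #103 → #102 → #104 → Depot: 22+31+27+37+33 = 150
Depot → #101 → #103 → #104 → #102 → Depot: 22+31+25+37+39 = 154
Depot → #101 → #104 → #102 → #103 → Depot: 22+38+37+27+21 = 145
Depot → #101 → #104 → #103 → #102 → Depot: 22+38+25+27+39 = 151
Depot → #102 → #101 → #103 → #104 → Depot: 39+17+31+25+33 = 145
Depot → #102 → #101 → #104 → #103 → Depot: 39+17+38+25+21 = 140
Depot → #102 → #103 → #101 → #104 → Depot: 39+27+31+38+33 = 168
Depot → #102 → #104 → #101 → #103 → Depot: 39+37+38+31+21 = 166
Depot → #103 → #101 → #102 → #104 → Depot: 21+31+17+37+33 = 139
Depot → #103 → #102 → #101 → #104 → Depot: 21+27+17+38+33 = 136
The minimum is 122.
One optimal route: Depot → #101 → #102 → #104 → #103 → Depot (or its reverse).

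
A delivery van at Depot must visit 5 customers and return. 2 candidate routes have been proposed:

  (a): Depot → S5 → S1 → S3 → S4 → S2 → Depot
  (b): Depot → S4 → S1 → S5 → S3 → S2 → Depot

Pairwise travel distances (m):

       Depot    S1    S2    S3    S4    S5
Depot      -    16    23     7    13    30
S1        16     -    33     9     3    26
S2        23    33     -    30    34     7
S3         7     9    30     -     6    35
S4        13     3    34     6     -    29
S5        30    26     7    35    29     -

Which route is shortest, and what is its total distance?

(a): 30 + 26 + 9 + 6 + 34 + 23 = 128
(b): 13 + 3 + 26 + 35 + 30 + 23 = 130

Shortest is (a), total 128 m.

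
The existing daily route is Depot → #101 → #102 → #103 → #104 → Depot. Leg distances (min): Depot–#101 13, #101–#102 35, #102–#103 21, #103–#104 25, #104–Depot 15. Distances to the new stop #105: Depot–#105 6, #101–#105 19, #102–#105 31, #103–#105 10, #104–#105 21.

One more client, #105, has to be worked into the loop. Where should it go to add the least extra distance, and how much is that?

Insertion cost between consecutive stops i–j is d(i,#105) + d(#105,j) − d(i,j):
  between Depot and #101: 6 + 19 − 13 = 12
  between #101 and #102: 19 + 31 − 35 = 15
  between #102 and #103: 31 + 10 − 21 = 20
  between #103 and #104: 10 + 21 − 25 = 6
  between #104 and Depot: 21 + 6 − 15 = 12
Cheapest insertion is between #103 and #104, adding 6.
New total = 109 + 6 = 115.

Minimum extra distance: 6 min, inserting #105 between #103 and #104.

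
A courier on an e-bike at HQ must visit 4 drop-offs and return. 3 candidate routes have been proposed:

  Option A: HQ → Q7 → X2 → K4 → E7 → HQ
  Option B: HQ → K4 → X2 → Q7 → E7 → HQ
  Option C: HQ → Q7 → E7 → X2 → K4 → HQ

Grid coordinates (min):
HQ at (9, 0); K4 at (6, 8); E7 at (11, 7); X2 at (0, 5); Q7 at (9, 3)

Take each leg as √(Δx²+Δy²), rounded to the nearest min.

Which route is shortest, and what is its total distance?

31 min — Option A is the shortest.

Option A: 3 + 9 + 7 + 5 + 7 = 31
Option B: 9 + 7 + 9 + 4 + 7 = 36
Option C: 3 + 4 + 11 + 7 + 9 = 34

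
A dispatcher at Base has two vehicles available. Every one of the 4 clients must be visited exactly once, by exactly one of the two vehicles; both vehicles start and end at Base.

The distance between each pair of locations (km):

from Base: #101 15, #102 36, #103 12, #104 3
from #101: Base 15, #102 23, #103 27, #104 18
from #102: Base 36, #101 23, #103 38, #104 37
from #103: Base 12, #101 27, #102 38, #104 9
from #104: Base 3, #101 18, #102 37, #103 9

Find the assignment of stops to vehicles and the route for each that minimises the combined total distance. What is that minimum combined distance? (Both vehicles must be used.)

Check every non-empty split of the stops between the two vehicles; for each half take its own optimal tour:
  {#101} + {#102, #103, #104}: 30 + 86 = 116
  {#102} + {#101, #103, #104}: 72 + 54 = 126
  {#101, #102} + {#103, #104}: 74 + 24 = 98
  {#103} + {#101, #102, #104}: 24 + 78 = 102
  {#101, #103} + {#102, #104}: 54 + 76 = 130
  {#102, #103} + {#101, #104}: 86 + 36 = 122
  … (7 splits in total)
  {#101, #102, #103} + {#104}: 88 + 6 = 94  ← best
Best: vehicle 1 Base → #101 → #102 → #103 → Base = 88; vehicle 2 Base → #104 → Base = 6; combined 94.

Minimum combined distance: 94 km.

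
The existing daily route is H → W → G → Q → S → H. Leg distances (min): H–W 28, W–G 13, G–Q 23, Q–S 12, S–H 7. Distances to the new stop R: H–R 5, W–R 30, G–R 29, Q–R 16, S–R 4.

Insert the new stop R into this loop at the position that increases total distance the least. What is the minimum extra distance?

Insertion cost between consecutive stops i–j is d(i,R) + d(R,j) − d(i,j):
  between H and W: 5 + 30 − 28 = 7
  between W and G: 30 + 29 − 13 = 46
  between G and Q: 29 + 16 − 23 = 22
  between Q and S: 16 + 4 − 12 = 8
  between S and H: 4 + 5 − 7 = 2
Cheapest insertion is between S and H, adding 2.
New total = 83 + 2 = 85.

Adding 2 min by placing R on the S–H leg.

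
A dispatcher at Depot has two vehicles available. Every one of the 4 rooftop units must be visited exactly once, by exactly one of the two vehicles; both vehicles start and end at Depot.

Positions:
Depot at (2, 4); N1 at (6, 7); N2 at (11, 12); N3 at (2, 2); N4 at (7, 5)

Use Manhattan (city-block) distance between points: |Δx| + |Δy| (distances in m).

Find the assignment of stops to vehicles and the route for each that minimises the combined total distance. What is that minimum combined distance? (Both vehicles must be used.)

Minimum combined distance: 38 m.

Check every non-empty split of the stops between the two vehicles; for each half take its own optimal tour:
  {N1} + {N2, N3, N4}: 14 + 38 = 52
  {N2} + {N1, N3, N4}: 34 + 20 = 54
  {N1, N2} + {N3, N4}: 34 + 16 = 50
  {N3} + {N1, N2, N4}: 4 + 34 = 38
  {N1, N3} + {N2, N4}: 18 + 34 = 52
  {N2, N3} + {N1, N4}: 38 + 16 = 54
  … (7 splits in total)
Best: vehicle 1 Depot → N3 → Depot = 4; vehicle 2 Depot → N1 → N2 → N4 → Depot = 34; combined 38.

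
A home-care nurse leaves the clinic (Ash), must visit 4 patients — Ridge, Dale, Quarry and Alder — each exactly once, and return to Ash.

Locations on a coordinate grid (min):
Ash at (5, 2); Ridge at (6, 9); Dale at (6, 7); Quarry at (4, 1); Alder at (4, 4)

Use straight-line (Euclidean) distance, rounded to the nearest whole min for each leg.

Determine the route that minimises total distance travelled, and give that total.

16 min — the shortest possible round trip.

With 4 stops there are 4!/2 = 12 distinct round trips (a route and its reverse cost the same).
Ash → Ridge → Dale → Quarry → Alder → Ash: 7+2+6+3+2 = 20
Ash → Ridge → Dale → Alder → Quarry → Ash: 7+2+4+3+1 = 17
Ash → Ridge → Quarry → Dale → Alder → Ash: 7+8+6+4+2 = 27
Ash → Ridge → Quarry → Alder → Dale → Ash: 7+8+3+4+5 = 27
Ash → Ridge → Alder → Dale → Quarry → Ash: 7+5+4+6+1 = 23
Ash → Ridge → Alder → Quarry → Dale → Ash: 7+5+3+6+5 = 26
Ash → Dale → Ridge → Quarry → Alder → Ash: 5+2+8+3+2 = 20
Ash → Dale → Ridge → Alder → Quarry → Ash: 5+2+5+3+1 = 16
Ash → Dale → Quarry → Ridge → Alder → Ash: 5+6+8+5+2 = 26
Ash → Dale → Alder → Ridge → Quarry → Ash: 5+4+5+8+1 = 23
Ash → Quarry → Ridge → Dale → Alder → Ash: 1+8+2+4+2 = 17
Ash → Quarry → Dale → Ridge → Alder → Ash: 1+6+2+5+2 = 16
The minimum is 16.
One optimal route: Ash → Dale → Ridge → Alder → Quarry → Ash (or its reverse).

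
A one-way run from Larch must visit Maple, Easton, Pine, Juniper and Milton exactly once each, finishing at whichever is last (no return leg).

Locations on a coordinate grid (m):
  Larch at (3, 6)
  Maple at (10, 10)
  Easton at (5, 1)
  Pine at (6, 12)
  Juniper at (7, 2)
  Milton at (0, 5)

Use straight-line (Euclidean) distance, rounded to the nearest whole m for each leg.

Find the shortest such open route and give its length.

There are 5! = 120 possible orderings.
Larch - Maple - Easton - Pine - Juniper - Milton: 8+10+11+10+8 = 47
Larch - Maple - Easton - Pine - Milton - Juniper: 8+10+11+9+8 = 46
Larch - Maple - Easton - Juniper - Pine - Milton: 8+10+2+10+9 = 39
Larch - Maple - Easton - Juniper - Milton - Pine: 8+10+2+8+9 = 37
Larch - Maple - Easton - Milton - Pine - Juniper: 8+10+6+9+10 = 43
Larch - Maple - Easton - Milton - Juniper - Pine: 8+10+6+8+10 = 42
Larch - Maple - Pine - Easton - Juniper - Milton: 8+4+11+2+8 = 33
Larch - Maple - Pine - Easton - Milton - Juniper: 8+4+11+6+8 = 37
Larch - Maple - Pine - Juniper - Easton - Milton: 8+4+10+2+6 = 30
Larch - Maple - Pine - Juniper - Milton - Easton: 8+4+10+8+6 = 36
Larch - Maple - Pine - Milton - Easton - Juniper: 8+4+9+6+2 = 29
Larch - Maple - Pine - Milton - Juniper - Easton: 8+4+9+8+2 = 31
Larch - Maple - Juniper - Easton - Pine - Milton: 8+9+2+11+9 = 39
Larch - Maple - Juniper - Easton - Milton - Pine: 8+9+2+6+9 = 34
… (106 more)
Larch - Milton - Easton - Juniper - Maple - Pine: 3+6+2+9+4 = 24  ← best
The minimum is 24.
One shortest path: Larch → Milton → Easton → Juniper → Maple → Pine.

Minimum one-way distance = 24 m.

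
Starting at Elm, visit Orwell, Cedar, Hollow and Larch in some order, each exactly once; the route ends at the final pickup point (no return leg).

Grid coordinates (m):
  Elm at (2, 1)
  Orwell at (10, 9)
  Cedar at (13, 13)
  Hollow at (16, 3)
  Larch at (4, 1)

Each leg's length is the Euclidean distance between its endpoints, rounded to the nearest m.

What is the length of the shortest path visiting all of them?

Minimum one-way distance = 27 m.

There are 4! = 24 possible orderings.
Elm→Orwell→Cedar→Hollow→Larch: 11+5+10+12 = 38
Elm→Orwell→Cedar→Larch→Hollow: 11+5+15+12 = 43
Elm→Orwell→Hollow→Cedar→Larch: 11+8+10+15 = 44
Elm→Orwell→Hollow→Larch→Cedar: 11+8+12+15 = 46
Elm→Orwell→Larch→Cedar→Hollow: 11+10+15+10 = 46
Elm→Orwell→Larch→Hollow→Cedar: 11+10+12+10 = 43
Elm→Cedar→Orwell→Hollow→Larch: 16+5+8+12 = 41
Elm→Cedar→Orwell→Larch→Hollow: 16+5+10+12 = 43
Elm→Cedar→Hollow→Orwell→Larch: 16+10+8+10 = 44
Elm→Cedar→Hollow→Larch→Orwell: 16+10+12+10 = 48
Elm→Cedar→Larch→Orwell→Hollow: 16+15+10+8 = 49
Elm→Cedar→Larch→Hollow→Orwell: 16+15+12+8 = 51
Elm→Hollow→Orwell→Cedar→Larch: 14+8+5+15 = 42
Elm→Hollow→Orwell→Larch→Cedar: 14+8+10+15 = 47
… (10 more)
Elm→Larch→Orwell→Cedar→Hollow: 2+10+5+10 = 27  ← best
The minimum is 27.
One shortest path: Elm → Larch → Orwell → Cedar → Hollow.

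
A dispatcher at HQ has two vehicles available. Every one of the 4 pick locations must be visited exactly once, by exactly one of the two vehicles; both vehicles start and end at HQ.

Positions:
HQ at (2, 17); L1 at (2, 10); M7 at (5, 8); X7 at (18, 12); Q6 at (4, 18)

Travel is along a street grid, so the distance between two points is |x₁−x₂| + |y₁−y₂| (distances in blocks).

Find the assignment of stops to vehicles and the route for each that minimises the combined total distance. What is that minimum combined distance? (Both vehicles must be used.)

56 blocks — the smallest possible combined total.

Try each way of splitting the stops between the two vehicles (each non-empty) and, for each split, find the best tour for each vehicle:
  {L1} + {M7, X7, Q6}: 14 + 52 = 66
  {M7} + {L1, X7, Q6}: 24 + 48 = 72
  {L1, M7} + {X7, Q6}: 24 + 44 = 68
  {X7} + {L1, M7, Q6}: 42 + 26 = 68
  {L1, X7} + {M7, Q6}: 46 + 26 = 72
  {M7, X7} + {L1, Q6}: 50 + 20 = 70
  … (7 splits in total)
  {L1, M7, X7} + {Q6}: 50 + 6 = 56  ← best
Best: vehicle 1 HQ → L1 → M7 → X7 → HQ = 50; vehicle 2 HQ → Q6 → HQ = 6; combined 56.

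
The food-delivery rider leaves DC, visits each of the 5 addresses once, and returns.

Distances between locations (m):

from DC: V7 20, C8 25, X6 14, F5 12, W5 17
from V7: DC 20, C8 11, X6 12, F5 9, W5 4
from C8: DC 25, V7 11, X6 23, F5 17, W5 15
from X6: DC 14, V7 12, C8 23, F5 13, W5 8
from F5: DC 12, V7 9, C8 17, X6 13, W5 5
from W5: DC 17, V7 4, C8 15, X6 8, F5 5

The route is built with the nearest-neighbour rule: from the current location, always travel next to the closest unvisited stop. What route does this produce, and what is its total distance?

Total distance 69 m via the nearest-neighbour route DC → F5 → W5 → V7 → C8 → X6 → DC.

At DC the remaining stops are F5 12, X6 14, W5 17, V7 20, C8 25; go to F5.
At F5 the remaining stops are W5 5, V7 9, X6 13, C8 17; go to W5.
At W5 the remaining stops are V7 4, X6 8, C8 15; go to V7.
At V7 the remaining stops are C8 11, X6 12; go to C8.
At C8 the remaining stops are X6 23; go to X6.
Return X6→DC: 14.
Total = 12 + 5 + 4 + 11 + 23 + 14 = 69.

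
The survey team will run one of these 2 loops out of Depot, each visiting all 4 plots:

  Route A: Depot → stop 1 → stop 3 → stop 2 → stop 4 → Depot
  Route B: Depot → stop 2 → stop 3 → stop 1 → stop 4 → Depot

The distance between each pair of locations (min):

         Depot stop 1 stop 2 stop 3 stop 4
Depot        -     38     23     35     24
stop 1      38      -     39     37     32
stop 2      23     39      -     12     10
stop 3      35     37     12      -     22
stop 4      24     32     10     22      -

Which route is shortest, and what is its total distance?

Route A: 38 + 37 + 12 + 10 + 24 = 121
Route B: 23 + 12 + 37 + 32 + 24 = 128

Shortest is Route A, total 121 min.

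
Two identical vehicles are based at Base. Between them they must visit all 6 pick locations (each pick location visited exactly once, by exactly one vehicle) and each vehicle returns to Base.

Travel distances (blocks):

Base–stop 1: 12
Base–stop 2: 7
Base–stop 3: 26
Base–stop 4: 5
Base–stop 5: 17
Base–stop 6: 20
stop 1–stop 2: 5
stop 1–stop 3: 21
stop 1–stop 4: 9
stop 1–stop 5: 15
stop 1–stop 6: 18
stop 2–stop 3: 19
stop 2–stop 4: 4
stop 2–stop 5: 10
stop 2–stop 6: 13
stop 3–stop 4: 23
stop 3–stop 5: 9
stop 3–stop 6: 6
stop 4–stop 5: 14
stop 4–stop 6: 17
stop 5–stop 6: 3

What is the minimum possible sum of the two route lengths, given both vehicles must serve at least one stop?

Check every non-empty split of the stops between the two vehicles; for each half take its own optimal tour:
  {stop 1} + {stop 2, stop 3, stop 4, stop 5, stop 6}: 24 + 54 = 78
  {stop 2} + {stop 1, stop 3, stop 4, stop 5, stop 6}: 14 + 61 = 75
  {stop 1, stop 2} + {stop 3, stop 4, stop 5, stop 6}: 24 + 54 = 78
  {stop 3} + {stop 1, stop 2, stop 4, stop 5, stop 6}: 52 + 52 = 104
  {stop 1, stop 3} + {stop 2, stop 4, stop 5, stop 6}: 59 + 42 = 101
  {stop 2, stop 3} + {stop 1, stop 4, stop 5, stop 6}: 52 + 52 = 104
  … (31 splits in total)
  {stop 4} + {stop 1, stop 2, stop 3, stop 5, stop 6}: 10 + 59 = 69  ← best
Best: vehicle 1 Base → stop 4 → Base = 10; vehicle 2 Base → stop 1 → stop 3 → stop 6 → stop 5 → stop 2 → Base = 59; combined 69.

Minimum combined distance: 69 blocks.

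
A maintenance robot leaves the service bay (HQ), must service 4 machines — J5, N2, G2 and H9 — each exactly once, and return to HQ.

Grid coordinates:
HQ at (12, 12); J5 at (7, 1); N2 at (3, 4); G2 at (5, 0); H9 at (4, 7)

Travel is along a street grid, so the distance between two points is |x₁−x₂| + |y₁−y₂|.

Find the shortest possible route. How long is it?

Minimum total distance: 42.

There are 12 distinct closed tours to check (reversals are equivalent).
HQ - J5 - N2 - G2 - H9 - HQ: 16+7+6+8+13 = 50
HQ - J5 - N2 - H9 - G2 - HQ: 16+7+4+8+19 = 54
HQ - J5 - G2 - N2 - H9 - HQ: 16+3+6+4+13 = 42
HQ - J5 - G2 - H9 - N2 - HQ: 16+3+8+4+17 = 48
HQ - J5 - H9 - N2 - G2 - HQ: 16+9+4+6+19 = 54
HQ - J5 - H9 - G2 - N2 - HQ: 16+9+8+6+17 = 56
HQ - N2 - J5 - G2 - H9 - HQ: 17+7+3+8+13 = 48
HQ - N2 - J5 - H9 - G2 - HQ: 17+7+9+8+19 = 60
HQ - N2 - G2 - J5 - H9 - HQ: 17+6+3+9+13 = 48
HQ - N2 - H9 - J5 - G2 - HQ: 17+4+9+3+19 = 52
HQ - G2 - J5 - N2 - H9 - HQ: 19+3+7+4+13 = 46
HQ - G2 - N2 - J5 - H9 - HQ: 19+6+7+9+13 = 54
The minimum is 42.
One optimal route: HQ → J5 → G2 → N2 → H9 → HQ (or its reverse).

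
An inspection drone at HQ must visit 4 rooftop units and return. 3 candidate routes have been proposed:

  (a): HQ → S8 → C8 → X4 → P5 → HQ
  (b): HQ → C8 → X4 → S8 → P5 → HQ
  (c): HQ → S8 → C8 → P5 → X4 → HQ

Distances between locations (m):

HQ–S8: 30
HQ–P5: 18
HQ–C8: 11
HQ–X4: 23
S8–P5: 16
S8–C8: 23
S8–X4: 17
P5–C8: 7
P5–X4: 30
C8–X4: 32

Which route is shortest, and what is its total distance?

94 m — (b) is the shortest.

(a): 30 + 23 + 32 + 30 + 18 = 133
(b): 11 + 32 + 17 + 16 + 18 = 94
(c): 30 + 23 + 7 + 30 + 23 = 113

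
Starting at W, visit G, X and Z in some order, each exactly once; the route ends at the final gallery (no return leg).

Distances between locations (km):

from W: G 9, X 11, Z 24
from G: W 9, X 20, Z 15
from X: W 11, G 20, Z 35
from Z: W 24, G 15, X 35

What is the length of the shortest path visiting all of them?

There are 3! = 6 possible orderings.
W→G→X→Z: 9+20+35 = 64
W→G→Z→X: 9+15+35 = 59
W→X→G→Z: 11+20+15 = 46
W→X→Z→G: 11+35+15 = 61
W→Z→G→X: 24+15+20 = 59
W→Z→X→G: 24+35+20 = 79
The minimum is 46.
One shortest path: W → X → G → Z.

46 km — the minimum one-way total.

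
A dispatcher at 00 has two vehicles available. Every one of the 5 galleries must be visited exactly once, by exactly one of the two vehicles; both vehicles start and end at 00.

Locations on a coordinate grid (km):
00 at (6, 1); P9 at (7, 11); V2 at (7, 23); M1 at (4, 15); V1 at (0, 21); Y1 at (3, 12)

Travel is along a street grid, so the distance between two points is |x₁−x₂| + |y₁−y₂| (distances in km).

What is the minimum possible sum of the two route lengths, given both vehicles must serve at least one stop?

Try each way of splitting the stops between the two vehicles (each non-empty) and, for each split, find the best tour for each vehicle:
  {P9} + {V2, M1, V1, Y1}: 22 + 60 = 82
  {V2} + {P9, M1, V1, Y1}: 46 + 54 = 100
  {P9, V2} + {M1, V1, Y1}: 46 + 52 = 98
  {M1} + {P9, V2, V1, Y1}: 32 + 58 = 90
  {P9, M1} + {V2, V1, Y1}: 34 + 58 = 92
  {V2, M1} + {P9, V1, Y1}: 50 + 54 = 104
  … (15 splits in total)
Best: vehicle 1 00 → P9 → 00 = 22; vehicle 2 00 → V2 → V1 → M1 → Y1 → 00 = 60; combined 82.

Minimum combined distance: 82 km.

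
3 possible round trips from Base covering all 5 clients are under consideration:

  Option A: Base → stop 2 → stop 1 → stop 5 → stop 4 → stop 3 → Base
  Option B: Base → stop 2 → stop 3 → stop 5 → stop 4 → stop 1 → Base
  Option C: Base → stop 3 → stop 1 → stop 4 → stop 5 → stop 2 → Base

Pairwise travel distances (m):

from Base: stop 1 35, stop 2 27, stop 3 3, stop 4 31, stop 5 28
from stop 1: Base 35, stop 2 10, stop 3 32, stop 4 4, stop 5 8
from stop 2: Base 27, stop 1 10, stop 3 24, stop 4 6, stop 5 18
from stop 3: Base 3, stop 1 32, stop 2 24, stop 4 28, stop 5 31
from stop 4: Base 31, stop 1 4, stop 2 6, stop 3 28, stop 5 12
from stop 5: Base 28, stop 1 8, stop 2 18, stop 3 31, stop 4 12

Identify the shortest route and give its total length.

Option A: 27 + 10 + 8 + 12 + 28 + 3 = 88
Option B: 27 + 24 + 31 + 12 + 4 + 35 = 133
Option C: 3 + 32 + 4 + 12 + 18 + 27 = 96

Shortest is Option A, total 88 m.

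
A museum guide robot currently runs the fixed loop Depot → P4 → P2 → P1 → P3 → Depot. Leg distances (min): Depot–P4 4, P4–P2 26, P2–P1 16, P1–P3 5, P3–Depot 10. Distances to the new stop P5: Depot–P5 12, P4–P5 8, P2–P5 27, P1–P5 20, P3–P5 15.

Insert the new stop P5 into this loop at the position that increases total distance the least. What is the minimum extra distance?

+9 min — insert P5 between P4 and P2.

Insertion cost between consecutive stops i–j is d(i,P5) + d(P5,j) − d(i,j):
  between Depot and P4: 12 + 8 − 4 = 16
  between P4 and P2: 8 + 27 − 26 = 9
  between P2 and P1: 27 + 20 − 16 = 31
  between P1 and P3: 20 + 15 − 5 = 30
  between P3 and Depot: 15 + 12 − 10 = 17
Cheapest insertion is between P4 and P2, adding 9.
New total = 61 + 9 = 70.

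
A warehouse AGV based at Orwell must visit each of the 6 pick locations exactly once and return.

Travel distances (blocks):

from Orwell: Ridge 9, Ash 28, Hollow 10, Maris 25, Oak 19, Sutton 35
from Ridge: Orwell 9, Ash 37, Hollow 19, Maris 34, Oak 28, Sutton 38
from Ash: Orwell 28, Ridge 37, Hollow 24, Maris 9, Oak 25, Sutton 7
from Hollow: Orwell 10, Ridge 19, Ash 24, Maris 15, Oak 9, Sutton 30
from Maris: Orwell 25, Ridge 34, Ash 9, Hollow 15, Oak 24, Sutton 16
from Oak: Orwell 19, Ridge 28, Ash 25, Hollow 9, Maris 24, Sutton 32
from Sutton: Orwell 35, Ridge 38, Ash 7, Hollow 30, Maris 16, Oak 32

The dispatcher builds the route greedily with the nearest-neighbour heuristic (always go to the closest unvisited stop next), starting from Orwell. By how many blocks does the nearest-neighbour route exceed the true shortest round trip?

From Orwell: Ridge=9, Hollow=10, Oak=19, Maris=25, Ash=28, Sutton=35 → choose Ridge (9).
From Ridge: Hollow=19, Oak=28, Maris=34, Ash=37, Sutton=38 → choose Hollow (19).
From Hollow: Oak=9, Maris=15, Ash=24, Sutton=30 → choose Oak (9).
From Oak: Maris=24, Ash=25, Sutton=32 → choose Maris (24).
From Maris: Ash=9, Sutton=16 → choose Ash (9).
From Ash: Sutton=7 → choose Sutton (7).
NN route Orwell → Ridge → Hollow → Oak → Maris → Ash → Sutton → Orwell costs 112.
Optimal: Orwell → Ridge → Sutton → Ash → Maris → Hollow → Oak → Orwell costs 106 (by enumerating all 360 distinct tours).
Excess = 112 − 106 = 6.

6 blocks longer than the optimal tour.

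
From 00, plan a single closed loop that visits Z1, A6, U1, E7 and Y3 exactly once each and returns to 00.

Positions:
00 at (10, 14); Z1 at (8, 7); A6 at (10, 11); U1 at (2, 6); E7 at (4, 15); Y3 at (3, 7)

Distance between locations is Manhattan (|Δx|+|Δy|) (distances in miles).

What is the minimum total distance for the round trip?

With 5 stops there are 5!/2 = 60 distinct round trips (a route and its reverse cost the same).
00-Z1-A6-U1-E7-Y3-00: 9+6+13+11+9+14 = 62
00-Z1-A6-U1-Y3-E7-00: 9+6+13+2+9+7 = 46
00-Z1-A6-E7-U1-Y3-00: 9+6+10+11+2+14 = 52
00-Z1-A6-E7-Y3-U1-00: 9+6+10+9+2+16 = 52
00-Z1-A6-Y3-U1-E7-00: 9+6+11+2+11+7 = 46
00-Z1-A6-Y3-E7-U1-00: 9+6+11+9+11+16 = 62
00-Z1-U1-A6-E7-Y3-00: 9+7+13+10+9+14 = 62
00-Z1-U1-A6-Y3-E7-00: 9+7+13+11+9+7 = 56
00-Z1-U1-E7-A6-Y3-00: 9+7+11+10+11+14 = 62
00-Z1-U1-E7-Y3-A6-00: 9+7+11+9+11+3 = 50
00-Z1-U1-Y3-A6-E7-00: 9+7+2+11+10+7 = 46
00-Z1-U1-Y3-E7-A6-00: 9+7+2+9+10+3 = 40
00-Z1-E7-A6-U1-Y3-00: 9+12+10+13+2+14 = 60
00-Z1-E7-A6-Y3-U1-00: 9+12+10+11+2+16 = 60
… (46 more)
00-A6-Z1-U1-Y3-E7-00: 3+6+7+2+9+7 = 34  ← best
The minimum is 34.
One optimal route: 00 → A6 → Z1 → U1 → Y3 → E7 → 00 (or its reverse).

Minimum total distance: 34 miles.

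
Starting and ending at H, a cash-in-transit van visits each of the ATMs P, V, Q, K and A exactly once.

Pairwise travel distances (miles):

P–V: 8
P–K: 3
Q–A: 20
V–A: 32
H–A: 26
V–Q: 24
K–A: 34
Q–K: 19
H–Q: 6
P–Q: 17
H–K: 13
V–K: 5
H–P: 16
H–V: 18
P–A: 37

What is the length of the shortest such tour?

With 5 stops there are 5!/2 = 60 distinct round trips (a route and its reverse cost the same).
H → P → V → Q → K → A → H: 16+8+24+19+34+26 = 127
H → P → V → Q → A → K → H: 16+8+24+20+34+13 = 115
H → P → V → K → Q → A → H: 16+8+5+19+20+26 = 94
H → P → V → K → A → Q → H: 16+8+5+34+20+6 = 89
H → P → V → A → Q → K → H: 16+8+32+20+19+13 = 108
H → P → V → A → K → Q → H: 16+8+32+34+19+6 = 115
H → P → Q → V → K → A → H: 16+17+24+5+34+26 = 122
H → P → Q → V → A → K → H: 16+17+24+32+34+13 = 136
H → P → Q → K → V → A → H: 16+17+19+5+32+26 = 115
H → P → Q → K → A → V → H: 16+17+19+34+32+18 = 136
H → P → Q → A → V → K → H: 16+17+20+32+5+13 = 103
H → P → Q → A → K → V → H: 16+17+20+34+5+18 = 110
H → P → K → V → Q → A → H: 16+3+5+24+20+26 = 94
H → P → K → V → A → Q → H: 16+3+5+32+20+6 = 82
… (46 more)
The minimum is 82.
One optimal route: H → P → K → V → A → Q → H (or its reverse).

82 miles — the shortest possible round trip.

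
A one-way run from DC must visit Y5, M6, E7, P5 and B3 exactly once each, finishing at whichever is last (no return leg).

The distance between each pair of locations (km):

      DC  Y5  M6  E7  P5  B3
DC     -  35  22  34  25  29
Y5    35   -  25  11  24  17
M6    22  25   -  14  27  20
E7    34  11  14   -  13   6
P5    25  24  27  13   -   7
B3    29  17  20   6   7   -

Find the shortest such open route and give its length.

71 km — the minimum one-way total.

There are 5! = 120 possible orderings.
DC → Y5 → M6 → E7 → P5 → B3: 35+25+14+13+7 = 94
DC → Y5 → M6 → E7 → B3 → P5: 35+25+14+6+7 = 87
DC → Y5 → M6 → P5 → E7 → B3: 35+25+27+13+6 = 106
DC → Y5 → M6 → P5 → B3 → E7: 35+25+27+7+6 = 100
DC → Y5 → M6 → B3 → E7 → P5: 35+25+20+6+13 = 99
DC → Y5 → M6 → B3 → P5 → E7: 35+25+20+7+13 = 100
DC → Y5 → E7 → M6 → P5 → B3: 35+11+14+27+7 = 94
DC → Y5 → E7 → M6 → B3 → P5: 35+11+14+20+7 = 87
DC → Y5 → E7 → P5 → M6 → B3: 35+11+13+27+20 = 106
DC → Y5 → E7 → P5 → B3 → M6: 35+11+13+7+20 = 86
DC → Y5 → E7 → B3 → M6 → P5: 35+11+6+20+27 = 99
DC → Y5 → E7 → B3 → P5 → M6: 35+11+6+7+27 = 86
DC → Y5 → P5 → M6 → E7 → B3: 35+24+27+14+6 = 106
DC → Y5 → P5 → M6 → B3 → E7: 35+24+27+20+6 = 112
… (106 more)
DC → M6 → Y5 → E7 → B3 → P5: 22+25+11+6+7 = 71  ← best
The minimum is 71.
One shortest path: DC → M6 → Y5 → E7 → B3 → P5.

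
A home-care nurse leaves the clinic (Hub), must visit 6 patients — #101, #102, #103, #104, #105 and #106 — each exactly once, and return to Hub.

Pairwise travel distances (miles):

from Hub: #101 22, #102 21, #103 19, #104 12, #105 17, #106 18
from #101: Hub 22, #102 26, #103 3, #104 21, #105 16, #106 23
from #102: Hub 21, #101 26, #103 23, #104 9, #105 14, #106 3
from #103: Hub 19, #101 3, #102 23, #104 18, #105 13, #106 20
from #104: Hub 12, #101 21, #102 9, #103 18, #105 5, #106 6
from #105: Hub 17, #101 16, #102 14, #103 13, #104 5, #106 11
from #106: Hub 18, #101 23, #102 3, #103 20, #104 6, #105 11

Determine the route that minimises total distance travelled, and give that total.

With 6 stops there are 6!/2 = 360 distinct round trips (a route and its reverse cost the same).
Hub - #101 - #102 - #103 - #104 - #105 - #106 - Hub: 22+26+23+18+5+11+18 = 123
Hub - #101 - #102 - #103 - #104 - #106 - #105 - Hub: 22+26+23+18+6+11+17 = 123
Hub - #101 - #102 - #103 - #105 - #104 - #106 - Hub: 22+26+23+13+5+6+18 = 113
Hub - #101 - #102 - #103 - #105 - #106 - #104 - Hub: 22+26+23+13+11+6+12 = 113
Hub - #101 - #102 - #103 - #106 - #104 - #105 - Hub: 22+26+23+20+6+5+17 = 119
Hub - #101 - #102 - #103 - #106 - #105 - #104 - Hub: 22+26+23+20+11+5+12 = 119
Hub - #101 - #102 - #104 - #103 - #105 - #106 - Hub: 22+26+9+18+13+11+18 = 117
Hub - #101 - #102 - #104 - #103 - #106 - #105 - Hub: 22+26+9+18+20+11+17 = 123
… (352 more)
Hub - #101 - #103 - #105 - #102 - #106 - #104 - Hub: 22+3+13+14+3+6+12 = 73  ← best
The minimum is 73.
One optimal route: Hub → #101 → #103 → #105 → #102 → #106 → #104 → Hub (or its reverse).

73 miles — the shortest possible round trip.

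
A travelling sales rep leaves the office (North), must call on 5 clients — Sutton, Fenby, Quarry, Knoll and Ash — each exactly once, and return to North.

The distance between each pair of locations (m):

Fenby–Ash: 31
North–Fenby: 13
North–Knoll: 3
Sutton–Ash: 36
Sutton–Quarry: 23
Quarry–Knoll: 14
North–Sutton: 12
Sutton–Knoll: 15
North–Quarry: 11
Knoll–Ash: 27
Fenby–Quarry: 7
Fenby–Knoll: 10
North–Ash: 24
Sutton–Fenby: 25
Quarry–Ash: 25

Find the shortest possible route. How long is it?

There are 60 distinct closed tours to check (reversals are equivalent).
North - Sutton - Fenby - Quarry - Knoll - Ash - North: 12+25+7+14+27+24 = 109
North - Sutton - Fenby - Quarry - Ash - Knoll - North: 12+25+7+25+27+3 = 99
North - Sutton - Fenby - Knoll - Quarry - Ash - North: 12+25+10+14+25+24 = 110
North - Sutton - Fenby - Knoll - Ash - Quarry - North: 12+25+10+27+25+11 = 110
North - Sutton - Fenby - Ash - Quarry - Knoll - North: 12+25+31+25+14+3 = 110
North - Sutton - Fenby - Ash - Knoll - Quarry - North: 12+25+31+27+14+11 = 120
North - Sutton - Quarry - Fenby - Knoll - Ash - North: 12+23+7+10+27+24 = 103
North - Sutton - Quarry - Fenby - Ash - Knoll - North: 12+23+7+31+27+3 = 103
North - Sutton - Quarry - Knoll - Fenby - Ash - North: 12+23+14+10+31+24 = 114
North - Sutton - Quarry - Knoll - Ash - Fenby - North: 12+23+14+27+31+13 = 120
North - Sutton - Quarry - Ash - Fenby - Knoll - North: 12+23+25+31+10+3 = 104
North - Sutton - Quarry - Ash - Knoll - Fenby - North: 12+23+25+27+10+13 = 110
North - Sutton - Knoll - Fenby - Quarry - Ash - North: 12+15+10+7+25+24 = 93
North - Sutton - Knoll - Fenby - Ash - Quarry - North: 12+15+10+31+25+11 = 104
… (46 more)
The minimum is 93.
One optimal route: North → Sutton → Knoll → Fenby → Quarry → Ash → North (or its reverse).

93 m — the shortest possible round trip.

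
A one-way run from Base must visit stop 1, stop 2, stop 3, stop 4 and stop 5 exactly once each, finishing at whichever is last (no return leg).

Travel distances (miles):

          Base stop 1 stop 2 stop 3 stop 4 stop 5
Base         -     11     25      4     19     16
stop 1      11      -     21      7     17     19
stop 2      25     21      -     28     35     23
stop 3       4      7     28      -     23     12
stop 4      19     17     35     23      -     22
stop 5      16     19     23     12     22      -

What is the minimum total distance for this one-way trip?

Shortest open route: 73 miles.

There are 5! = 120 possible orderings.
Base → stop 1 → stop 2 → stop 3 → stop 4 → stop 5: 11+21+28+23+22 = 105
Base → stop 1 → stop 2 → stop 3 → stop 5 → stop 4: 11+21+28+12+22 = 94
Base → stop 1 → stop 2 → stop 4 → stop 3 → stop 5: 11+21+35+23+12 = 102
Base → stop 1 → stop 2 → stop 4 → stop 5 → stop 3: 11+21+35+22+12 = 101
Base → stop 1 → stop 2 → stop 5 → stop 3 → stop 4: 11+21+23+12+23 = 90
Base → stop 1 → stop 2 → stop 5 → stop 4 → stop 3: 11+21+23+22+23 = 100
Base → stop 1 → stop 3 → stop 2 → stop 4 → stop 5: 11+7+28+35+22 = 103
Base → stop 1 → stop 3 → stop 2 → stop 5 → stop 4: 11+7+28+23+22 = 91
Base → stop 1 → stop 3 → stop 4 → stop 2 → stop 5: 11+7+23+35+23 = 99
Base → stop 1 → stop 3 → stop 4 → stop 5 → stop 2: 11+7+23+22+23 = 86
Base → stop 1 → stop 3 → stop 5 → stop 2 → stop 4: 11+7+12+23+35 = 88
Base → stop 1 → stop 3 → stop 5 → stop 4 → stop 2: 11+7+12+22+35 = 87
Base → stop 1 → stop 4 → stop 2 → stop 3 → stop 5: 11+17+35+28+12 = 103
Base → stop 1 → stop 4 → stop 2 → stop 5 → stop 3: 11+17+35+23+12 = 98
… (106 more)
Base → stop 3 → stop 1 → stop 4 → stop 5 → stop 2: 4+7+17+22+23 = 73  ← best
The minimum is 73.
One shortest path: Base → stop 3 → stop 1 → stop 4 → stop 5 → stop 2.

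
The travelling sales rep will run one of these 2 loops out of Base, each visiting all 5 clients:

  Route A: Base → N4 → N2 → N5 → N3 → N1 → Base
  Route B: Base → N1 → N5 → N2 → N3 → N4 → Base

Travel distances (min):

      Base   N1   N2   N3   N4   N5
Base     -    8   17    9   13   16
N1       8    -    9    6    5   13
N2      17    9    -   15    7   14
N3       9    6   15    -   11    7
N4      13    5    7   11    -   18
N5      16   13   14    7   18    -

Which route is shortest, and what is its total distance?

55 min — Route A is the shortest.

Route A: 13 + 7 + 14 + 7 + 6 + 8 = 55
Route B: 8 + 13 + 14 + 15 + 11 + 13 = 74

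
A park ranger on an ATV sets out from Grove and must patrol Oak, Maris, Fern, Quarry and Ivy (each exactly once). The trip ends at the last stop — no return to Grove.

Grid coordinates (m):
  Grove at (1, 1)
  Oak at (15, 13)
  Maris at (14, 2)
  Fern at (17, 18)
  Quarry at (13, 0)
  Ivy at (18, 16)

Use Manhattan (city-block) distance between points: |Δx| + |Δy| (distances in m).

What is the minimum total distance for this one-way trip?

There are 5! = 120 possible orderings.
Grove → Oak → Maris → Fern → Quarry → Ivy: 26+12+19+22+21 = 100
Grove → Oak → Maris → Fern → Ivy → Quarry: 26+12+19+3+21 = 81
Grove → Oak → Maris → Quarry → Fern → Ivy: 26+12+3+22+3 = 66
Grove → Oak → Maris → Quarry → Ivy → Fern: 26+12+3+21+3 = 65
Grove → Oak → Maris → Ivy → Fern → Quarry: 26+12+18+3+22 = 81
Grove → Oak → Maris → Ivy → Quarry → Fern: 26+12+18+21+22 = 99
Grove → Oak → Fern → Maris → Quarry → Ivy: 26+7+19+3+21 = 76
Grove → Oak → Fern → Maris → Ivy → Quarry: 26+7+19+18+21 = 91
Grove → Oak → Fern → Quarry → Maris → Ivy: 26+7+22+3+18 = 76
Grove → Oak → Fern → Quarry → Ivy → Maris: 26+7+22+21+18 = 94
Grove → Oak → Fern → Ivy → Maris → Quarry: 26+7+3+18+3 = 57
Grove → Oak → Fern → Ivy → Quarry → Maris: 26+7+3+21+3 = 60
Grove → Oak → Quarry → Maris → Fern → Ivy: 26+15+3+19+3 = 66
Grove → Oak → Quarry → Maris → Ivy → Fern: 26+15+3+18+3 = 65
… (106 more)
Grove → Quarry → Maris → Oak → Ivy → Fern: 13+3+12+6+3 = 37  ← best
The minimum is 37.
One shortest path: Grove → Quarry → Maris → Oak → Ivy → Fern.

Minimum one-way distance = 37 m.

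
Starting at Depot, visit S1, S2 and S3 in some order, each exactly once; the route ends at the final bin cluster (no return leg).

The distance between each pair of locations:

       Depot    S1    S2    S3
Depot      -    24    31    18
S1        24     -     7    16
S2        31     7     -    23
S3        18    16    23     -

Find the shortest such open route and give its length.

There are 3! = 6 possible orderings.
Depot → S1 → S2 → S3: 24+7+23 = 54
Depot → S1 → S3 → S2: 24+16+23 = 63
Depot → S2 → S1 → S3: 31+7+16 = 54
Depot → S2 → S3 → S1: 31+23+16 = 70
Depot → S3 → S1 → S2: 18+16+7 = 41
Depot → S3 → S2 → S1: 18+23+7 = 48
The minimum is 41.
One shortest path: Depot → S3 → S1 → S2.

41 — the minimum one-way total.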